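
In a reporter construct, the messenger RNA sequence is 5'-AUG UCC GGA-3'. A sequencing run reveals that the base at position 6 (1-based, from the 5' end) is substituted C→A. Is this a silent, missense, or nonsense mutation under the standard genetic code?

Position 6 falls in codon 2: UCC → Ser.
After the substitution the codon is UCA → Ser.
Both encode Ser, so the change is synonymous.

silent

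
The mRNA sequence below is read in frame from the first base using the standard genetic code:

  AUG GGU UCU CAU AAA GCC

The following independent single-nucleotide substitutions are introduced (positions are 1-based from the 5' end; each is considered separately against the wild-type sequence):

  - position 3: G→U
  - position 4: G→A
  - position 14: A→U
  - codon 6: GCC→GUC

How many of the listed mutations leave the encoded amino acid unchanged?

0

Codon 1: AUG (Met) → AUU (Ile) — missense.
Codon 2: GGU (Gly) → AGU (Ser) — missense.
Codon 5: AAA (Lys) → AUA (Ile) — missense.
Codon 6: GCC (Ala) → GUC (Val) — missense.
Synonymous: 0 of 4.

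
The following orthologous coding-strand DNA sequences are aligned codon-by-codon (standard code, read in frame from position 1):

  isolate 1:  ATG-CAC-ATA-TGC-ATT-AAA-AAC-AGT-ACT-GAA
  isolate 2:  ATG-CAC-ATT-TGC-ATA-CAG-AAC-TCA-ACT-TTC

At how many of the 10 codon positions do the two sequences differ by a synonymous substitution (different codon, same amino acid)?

Codon 1: ATG Met / ATG Met — identical.
Codon 2: CAC His / CAC His — identical.
Codon 3: ATA Ile / ATT Ile — synonymous.
Codon 4: TGC Cys / TGC Cys — identical.
Codon 5: ATT Ile / ATA Ile — synonymous.
Codon 6: AAA Lys / CAG Gln — nonsynonymous.
Codon 7: AAC Asn / AAC Asn — identical.
Codon 8: AGT Ser / TCA Ser — synonymous.
Codon 9: ACT Thr / ACT Thr — identical.
Codon 10: GAA Glu / TTC Phe — nonsynonymous.
Synonymous differences: 3.

3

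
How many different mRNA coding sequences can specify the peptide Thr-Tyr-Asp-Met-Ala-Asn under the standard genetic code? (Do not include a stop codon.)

128

Thr: 4 codons.
Tyr: 2 codons.
Asp: 2 codons.
Met: 1 codon.
Ala: 4 codons.
Asn: 2 codons.
4 × 2 × 2 × 1 × 4 × 2 = 128.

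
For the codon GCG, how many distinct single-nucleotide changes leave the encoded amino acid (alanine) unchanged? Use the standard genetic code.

3

Position 1: none → 0 synonymous.
Position 2: none → 0 synonymous.
Position 3: GCU, GCC, GCA → 3 synonymous.
Total: 0 + 0 + 3 = 3.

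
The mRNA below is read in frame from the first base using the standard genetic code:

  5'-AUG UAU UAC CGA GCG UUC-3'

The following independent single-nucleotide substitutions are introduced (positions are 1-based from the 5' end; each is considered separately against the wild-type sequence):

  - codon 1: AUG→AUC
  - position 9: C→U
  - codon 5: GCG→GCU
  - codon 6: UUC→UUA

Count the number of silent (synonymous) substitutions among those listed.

2

Codon 1: AUG (Met) → AUC (Ile) — missense.
Codon 3: UAC (Tyr) → UAU (Tyr) — synonymous.
Codon 5: GCG (Ala) → GCU (Ala) — synonymous.
Codon 6: UUC (Phe) → UUA (Leu) — missense.
Synonymous: 2 of 4.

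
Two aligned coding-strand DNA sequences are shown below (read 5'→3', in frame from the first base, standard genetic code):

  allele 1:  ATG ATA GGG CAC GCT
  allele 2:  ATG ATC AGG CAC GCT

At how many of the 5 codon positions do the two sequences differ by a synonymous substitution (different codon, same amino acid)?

Codon 1: ATG Met / ATG Met — identical.
Codon 2: ATA Ile / ATC Ile — synonymous.
Codon 3: GGG Gly / AGG Arg — nonsynonymous.
Codon 4: CAC His / CAC His — identical.
Codon 5: GCT Ala / GCT Ala — identical.
Synonymous differences: 1.

1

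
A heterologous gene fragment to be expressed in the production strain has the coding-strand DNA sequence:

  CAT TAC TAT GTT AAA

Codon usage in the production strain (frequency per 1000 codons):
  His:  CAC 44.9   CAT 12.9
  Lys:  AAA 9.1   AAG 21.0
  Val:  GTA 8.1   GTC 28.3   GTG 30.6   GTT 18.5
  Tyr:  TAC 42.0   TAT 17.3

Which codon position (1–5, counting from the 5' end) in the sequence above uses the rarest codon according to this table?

5

Codon 1 CAT (His): 12.9 per 1000.
Codon 2 TAC (Tyr): 42.0 per 1000.
Codon 3 TAT (Tyr): 17.3 per 1000.
Codon 4 GTT (Val): 18.5 per 1000.
Codon 5 AAA (Lys): 9.1 per 1000.
Lowest frequency is 9.1 at codon 5.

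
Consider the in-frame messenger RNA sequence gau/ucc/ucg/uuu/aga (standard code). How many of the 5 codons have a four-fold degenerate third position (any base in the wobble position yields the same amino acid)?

Codon 1 GAU (Asp): third position 2-fold.
Codon 2 UCC (Ser): third position 4-fold.
Codon 3 UCG (Ser): third position 4-fold.
Codon 4 UUU (Phe): third position 2-fold.
Codon 5 AGA (Arg): third position 2-fold.
Four-fold degenerate third positions: 2.

2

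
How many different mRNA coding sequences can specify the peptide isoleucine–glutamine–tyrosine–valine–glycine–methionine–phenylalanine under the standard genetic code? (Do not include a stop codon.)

384

Ile: 3 codons.
Gln: 2 codons.
Tyr: 2 codons.
Val: 4 codons.
Gly: 4 codons.
Met: 1 codon.
Phe: 2 codons.
3 × 2 × 2 × 4 × 4 × 1 × 2 = 384.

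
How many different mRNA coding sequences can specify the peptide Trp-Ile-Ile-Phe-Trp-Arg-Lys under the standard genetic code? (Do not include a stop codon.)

Trp: 1 codon.
Ile: 3 codons.
Ile: 3 codons.
Phe: 2 codons.
Trp: 1 codon.
Arg: 6 codons.
Lys: 2 codons.
1 × 3 × 3 × 2 × 1 × 6 × 2 = 216.

216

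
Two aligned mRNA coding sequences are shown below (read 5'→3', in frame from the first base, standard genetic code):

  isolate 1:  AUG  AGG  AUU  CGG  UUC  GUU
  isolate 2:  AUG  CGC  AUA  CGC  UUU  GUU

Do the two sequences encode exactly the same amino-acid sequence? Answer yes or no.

Codon 1: AUG Met / AUG Met — identical.
Codon 2: AGG Arg / CGC Arg — synonymous.
Codon 3: AUU Ile / AUA Ile — synonymous.
Codon 4: CGG Arg / CGC Arg — synonymous.
Codon 5: UUC Phe / UUU Phe — synonymous.
Codon 6: GUU Val / GUU Val — identical.
Nonsynonymous differences: 0 → same protein.

yes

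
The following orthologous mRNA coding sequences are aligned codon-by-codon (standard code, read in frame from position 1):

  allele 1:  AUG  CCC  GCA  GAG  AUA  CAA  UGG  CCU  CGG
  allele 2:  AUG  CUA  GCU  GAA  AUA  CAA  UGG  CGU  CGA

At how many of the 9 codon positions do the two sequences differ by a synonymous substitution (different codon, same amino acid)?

Codon 1: AUG Met / AUG Met — identical.
Codon 2: CCC Pro / CUA Leu — nonsynonymous.
Codon 3: GCA Ala / GCU Ala — synonymous.
Codon 4: GAG Glu / GAA Glu — synonymous.
Codon 5: AUA Ile / AUA Ile — identical.
Codon 6: CAA Gln / CAA Gln — identical.
Codon 7: UGG Trp / UGG Trp — identical.
Codon 8: CCU Pro / CGU Arg — nonsynonymous.
Codon 9: CGG Arg / CGA Arg — synonymous.
Synonymous differences: 3.

3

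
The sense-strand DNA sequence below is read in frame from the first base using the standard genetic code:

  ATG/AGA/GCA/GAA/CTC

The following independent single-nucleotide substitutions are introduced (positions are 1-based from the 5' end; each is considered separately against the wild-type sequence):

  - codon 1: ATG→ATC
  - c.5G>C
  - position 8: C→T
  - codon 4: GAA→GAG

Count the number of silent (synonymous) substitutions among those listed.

1

Codon 1: ATG (Met) → ATC (Ile) — missense.
Codon 2: AGA (Arg) → ACA (Thr) — missense.
Codon 3: GCA (Ala) → GTA (Val) — missense.
Codon 4: GAA (Glu) → GAG (Glu) — synonymous.
Synonymous: 1 of 4.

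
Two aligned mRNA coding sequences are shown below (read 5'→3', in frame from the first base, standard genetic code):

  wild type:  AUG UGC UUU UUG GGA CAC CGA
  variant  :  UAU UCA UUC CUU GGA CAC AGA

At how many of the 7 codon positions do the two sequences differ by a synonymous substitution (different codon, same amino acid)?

3

Codon 1: AUG Met / UAU Tyr — nonsynonymous.
Codon 2: UGC Cys / UCA Ser — nonsynonymous.
Codon 3: UUU Phe / UUC Phe — synonymous.
Codon 4: UUG Leu / CUU Leu — synonymous.
Codon 5: GGA Gly / GGA Gly — identical.
Codon 6: CAC His / CAC His — identical.
Codon 7: CGA Arg / AGA Arg — synonymous.
Synonymous differences: 3.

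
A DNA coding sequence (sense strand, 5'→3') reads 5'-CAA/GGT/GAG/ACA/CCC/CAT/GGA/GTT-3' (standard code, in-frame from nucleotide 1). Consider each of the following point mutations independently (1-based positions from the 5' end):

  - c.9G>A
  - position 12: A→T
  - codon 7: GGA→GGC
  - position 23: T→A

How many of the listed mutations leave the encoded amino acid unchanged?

3

Codon 3: GAG (Glu) → GAA (Glu) — synonymous.
Codon 4: ACA (Thr) → ACT (Thr) — synonymous.
Codon 7: GGA (Gly) → GGC (Gly) — synonymous.
Codon 8: GTT (Val) → GAT (Asp) — missense.
Synonymous: 3 of 4.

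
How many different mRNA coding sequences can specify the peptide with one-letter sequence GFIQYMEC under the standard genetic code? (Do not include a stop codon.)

Gly: 4 codons.
Phe: 2 codons.
Ile: 3 codons.
Gln: 2 codons.
Tyr: 2 codons.
Met: 1 codon.
Glu: 2 codons.
Cys: 2 codons.
4 × 2 × 3 × 2 × 2 × 1 × 2 × 2 = 384.

384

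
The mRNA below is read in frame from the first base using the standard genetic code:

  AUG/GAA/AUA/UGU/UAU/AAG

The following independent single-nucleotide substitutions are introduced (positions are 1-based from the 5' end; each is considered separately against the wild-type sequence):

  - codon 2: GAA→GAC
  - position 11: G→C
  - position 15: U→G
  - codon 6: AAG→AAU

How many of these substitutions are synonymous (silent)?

Codon 2: GAA (Glu) → GAC (Asp) — missense.
Codon 4: UGU (Cys) → UCU (Ser) — missense.
Codon 5: UAU (Tyr) → UAG (Stop) — nonsense.
Codon 6: AAG (Lys) → AAU (Asn) — missense.
Synonymous: 0 of 4.

0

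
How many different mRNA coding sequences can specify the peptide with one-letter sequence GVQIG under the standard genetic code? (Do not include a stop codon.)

Gly: 4 codons.
Val: 4 codons.
Gln: 2 codons.
Ile: 3 codons.
Gly: 4 codons.
4 × 4 × 2 × 3 × 4 = 384.

384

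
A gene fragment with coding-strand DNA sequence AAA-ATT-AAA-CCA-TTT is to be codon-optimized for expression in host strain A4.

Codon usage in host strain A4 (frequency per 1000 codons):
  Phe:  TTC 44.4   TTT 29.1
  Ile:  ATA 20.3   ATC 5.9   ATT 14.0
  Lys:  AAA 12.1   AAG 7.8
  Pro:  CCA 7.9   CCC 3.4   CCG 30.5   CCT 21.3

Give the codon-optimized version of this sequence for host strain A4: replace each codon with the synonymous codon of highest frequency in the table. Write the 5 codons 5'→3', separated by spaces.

AAA ATA AAA CCG TTC

Codon 1 (Lys): best is AAA at 12.1.
Codon 2 (Ile): best is ATA at 20.3.
Codon 3 (Lys): best is AAA at 12.1.
Codon 4 (Pro): best is CCG at 30.5.
Codon 5 (Phe): best is TTC at 44.4.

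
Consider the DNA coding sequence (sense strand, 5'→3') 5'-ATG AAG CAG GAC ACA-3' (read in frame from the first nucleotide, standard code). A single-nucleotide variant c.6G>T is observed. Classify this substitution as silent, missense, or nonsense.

Position 6 falls in codon 2: AAG → Lys.
After the substitution the codon is AAT → Asn.
Lys ≠ Asn, so this is a missense mutation.

missense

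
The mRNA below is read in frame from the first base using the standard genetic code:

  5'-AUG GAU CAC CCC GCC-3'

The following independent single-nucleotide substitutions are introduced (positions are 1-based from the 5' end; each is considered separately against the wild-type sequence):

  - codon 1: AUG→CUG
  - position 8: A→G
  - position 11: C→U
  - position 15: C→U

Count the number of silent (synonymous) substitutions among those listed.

Codon 1: AUG (Met) → CUG (Leu) — missense.
Codon 3: CAC (His) → CGC (Arg) — missense.
Codon 4: CCC (Pro) → CUC (Leu) — missense.
Codon 5: GCC (Ala) → GCU (Ala) — synonymous.
Synonymous: 1 of 4.

1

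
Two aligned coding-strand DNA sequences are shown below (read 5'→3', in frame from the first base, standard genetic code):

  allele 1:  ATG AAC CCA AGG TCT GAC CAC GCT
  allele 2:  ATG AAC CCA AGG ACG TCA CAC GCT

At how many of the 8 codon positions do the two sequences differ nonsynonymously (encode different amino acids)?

Codon 1: ATG Met / ATG Met — identical.
Codon 2: AAC Asn / AAC Asn — identical.
Codon 3: CCA Pro / CCA Pro — identical.
Codon 4: AGG Arg / AGG Arg — identical.
Codon 5: TCT Ser / ACG Thr — nonsynonymous.
Codon 6: GAC Asp / TCA Ser — nonsynonymous.
Codon 7: CAC His / CAC His — identical.
Codon 8: GCT Ala / GCT Ala — identical.
Nonsynonymous differences: 2.

2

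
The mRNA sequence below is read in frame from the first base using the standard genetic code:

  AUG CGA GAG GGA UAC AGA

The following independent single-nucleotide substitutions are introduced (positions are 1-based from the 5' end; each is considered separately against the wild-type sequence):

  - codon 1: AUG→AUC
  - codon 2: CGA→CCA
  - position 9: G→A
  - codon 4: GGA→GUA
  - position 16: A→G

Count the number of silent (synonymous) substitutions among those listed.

Codon 1: AUG (Met) → AUC (Ile) — missense.
Codon 2: CGA (Arg) → CCA (Pro) — missense.
Codon 3: GAG (Glu) → GAA (Glu) — synonymous.
Codon 4: GGA (Gly) → GUA (Val) — missense.
Codon 6: AGA (Arg) → GGA (Gly) — missense.
Synonymous: 1 of 5.

1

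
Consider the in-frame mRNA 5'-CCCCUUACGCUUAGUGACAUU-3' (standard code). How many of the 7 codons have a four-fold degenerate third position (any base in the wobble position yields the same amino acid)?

4

Codon 1 CCC (Pro): third position 4-fold.
Codon 2 CUU (Leu): third position 4-fold.
Codon 3 ACG (Thr): third position 4-fold.
Codon 4 CUU (Leu): third position 4-fold.
Codon 5 AGU (Ser): third position 2-fold.
Codon 6 GAC (Asp): third position 2-fold.
Codon 7 AUU (Ile): third position 3-fold.
Four-fold degenerate third positions: 4.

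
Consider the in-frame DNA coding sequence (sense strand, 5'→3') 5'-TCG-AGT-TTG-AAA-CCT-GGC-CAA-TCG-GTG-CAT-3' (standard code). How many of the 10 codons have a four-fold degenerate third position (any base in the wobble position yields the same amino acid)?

5

Codon 1 TCG (Ser): third position 4-fold.
Codon 2 AGT (Ser): third position 2-fold.
Codon 3 TTG (Leu): third position 2-fold.
Codon 4 AAA (Lys): third position 2-fold.
Codon 5 CCT (Pro): third position 4-fold.
Codon 6 GGC (Gly): third position 4-fold.
Codon 7 CAA (Gln): third position 2-fold.
Codon 8 TCG (Ser): third position 4-fold.
Codon 9 GTG (Val): third position 4-fold.
Codon 10 CAT (His): third position 2-fold.
Four-fold degenerate third positions: 5.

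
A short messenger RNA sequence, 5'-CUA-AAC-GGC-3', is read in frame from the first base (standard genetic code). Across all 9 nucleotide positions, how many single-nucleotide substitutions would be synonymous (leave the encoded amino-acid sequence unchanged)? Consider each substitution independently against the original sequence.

8

Codon 1 (CUA, Leu): 4 synonymous substitutions.
Codon 2 (AAC, Asn): 1 synonymous substitution.
Codon 3 (GGC, Gly): 3 synonymous substitutions.
Total: 4 + 1 + 3 = 8.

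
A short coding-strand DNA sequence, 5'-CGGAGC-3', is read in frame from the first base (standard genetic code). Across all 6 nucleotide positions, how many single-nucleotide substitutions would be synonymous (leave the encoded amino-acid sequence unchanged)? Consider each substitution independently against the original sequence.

5

Codon 1 (CGG, Arg): 4 synonymous substitutions.
Codon 2 (AGC, Ser): 1 synonymous substitution.
Total: 4 + 1 = 5.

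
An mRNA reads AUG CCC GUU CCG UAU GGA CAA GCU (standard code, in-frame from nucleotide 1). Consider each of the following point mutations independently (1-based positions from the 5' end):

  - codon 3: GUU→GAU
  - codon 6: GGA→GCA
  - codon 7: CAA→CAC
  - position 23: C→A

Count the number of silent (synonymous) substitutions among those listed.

Codon 3: GUU (Val) → GAU (Asp) — missense.
Codon 6: GGA (Gly) → GCA (Ala) — missense.
Codon 7: CAA (Gln) → CAC (His) — missense.
Codon 8: GCU (Ala) → GAU (Asp) — missense.
Synonymous: 0 of 4.

0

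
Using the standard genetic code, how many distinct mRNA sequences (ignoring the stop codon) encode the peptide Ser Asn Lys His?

48

Ser: 6 codons.
Asn: 2 codons.
Lys: 2 codons.
His: 2 codons.
6 × 2 × 2 × 2 = 48.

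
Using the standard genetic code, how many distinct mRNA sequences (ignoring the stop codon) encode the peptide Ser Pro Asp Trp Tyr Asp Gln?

384

Ser: 6 codons.
Pro: 4 codons.
Asp: 2 codons.
Trp: 1 codon.
Tyr: 2 codons.
Asp: 2 codons.
Gln: 2 codons.
6 × 4 × 2 × 1 × 2 × 2 × 2 = 384.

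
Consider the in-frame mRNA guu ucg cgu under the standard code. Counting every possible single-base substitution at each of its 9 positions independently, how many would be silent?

Codon 1 (GUU, Val): 3 synonymous substitutions.
Codon 2 (UCG, Ser): 3 synonymous substitutions.
Codon 3 (CGU, Arg): 3 synonymous substitutions.
Total: 3 + 3 + 3 = 9.

9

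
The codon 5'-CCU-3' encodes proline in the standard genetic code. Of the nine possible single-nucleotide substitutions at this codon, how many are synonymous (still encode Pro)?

3

Position 1: none → 0 synonymous.
Position 2: none → 0 synonymous.
Position 3: CCC, CCA, CCG → 3 synonymous.
Total: 0 + 0 + 3 = 3.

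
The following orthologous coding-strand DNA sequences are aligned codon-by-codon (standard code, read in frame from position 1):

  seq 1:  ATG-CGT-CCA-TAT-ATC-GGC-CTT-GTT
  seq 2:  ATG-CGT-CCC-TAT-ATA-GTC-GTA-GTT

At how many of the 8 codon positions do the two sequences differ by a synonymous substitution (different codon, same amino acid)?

2

Codon 1: ATG Met / ATG Met — identical.
Codon 2: CGT Arg / CGT Arg — identical.
Codon 3: CCA Pro / CCC Pro — synonymous.
Codon 4: TAT Tyr / TAT Tyr — identical.
Codon 5: ATC Ile / ATA Ile — synonymous.
Codon 6: GGC Gly / GTC Val — nonsynonymous.
Codon 7: CTT Leu / GTA Val — nonsynonymous.
Codon 8: GTT Val / GTT Val — identical.
Synonymous differences: 2.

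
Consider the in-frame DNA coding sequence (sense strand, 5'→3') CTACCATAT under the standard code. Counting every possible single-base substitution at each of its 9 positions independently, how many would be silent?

8

Codon 1 (CTA, Leu): 4 synonymous substitutions.
Codon 2 (CCA, Pro): 3 synonymous substitutions.
Codon 3 (TAT, Tyr): 1 synonymous substitution.
Total: 4 + 3 + 1 = 8.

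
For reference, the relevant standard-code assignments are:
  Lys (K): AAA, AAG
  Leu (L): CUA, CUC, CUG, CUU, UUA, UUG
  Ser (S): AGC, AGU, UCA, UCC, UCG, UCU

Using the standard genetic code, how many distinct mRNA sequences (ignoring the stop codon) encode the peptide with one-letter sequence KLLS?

Lys: 2 codons.
Leu: 6 codons.
Leu: 6 codons.
Ser: 6 codons.
2 × 6 × 6 × 6 = 432.

432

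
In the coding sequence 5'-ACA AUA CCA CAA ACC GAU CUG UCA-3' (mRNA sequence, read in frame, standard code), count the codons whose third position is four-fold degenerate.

Codon 1 ACA (Thr): third position 4-fold.
Codon 2 AUA (Ile): third position 3-fold.
Codon 3 CCA (Pro): third position 4-fold.
Codon 4 CAA (Gln): third position 2-fold.
Codon 5 ACC (Thr): third position 4-fold.
Codon 6 GAU (Asp): third position 2-fold.
Codon 7 CUG (Leu): third position 4-fold.
Codon 8 UCA (Ser): third position 4-fold.
Four-fold degenerate third positions: 5.

5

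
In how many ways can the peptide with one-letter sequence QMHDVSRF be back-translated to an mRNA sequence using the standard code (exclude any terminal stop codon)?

Gln: 2 codons.
Met: 1 codon.
His: 2 codons.
Asp: 2 codons.
Val: 4 codons.
Ser: 6 codons.
Arg: 6 codons.
Phe: 2 codons.
2 × 1 × 2 × 2 × 4 × 6 × 6 × 2 = 2304.

2304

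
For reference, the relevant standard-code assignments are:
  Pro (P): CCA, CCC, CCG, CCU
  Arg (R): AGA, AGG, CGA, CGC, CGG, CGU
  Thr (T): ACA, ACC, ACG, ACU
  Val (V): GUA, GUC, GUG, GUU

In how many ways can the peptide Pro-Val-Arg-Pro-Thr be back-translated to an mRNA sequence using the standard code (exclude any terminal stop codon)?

Pro: 4 codons.
Val: 4 codons.
Arg: 6 codons.
Pro: 4 codons.
Thr: 4 codons.
4 × 4 × 6 × 4 × 4 = 1536.

1536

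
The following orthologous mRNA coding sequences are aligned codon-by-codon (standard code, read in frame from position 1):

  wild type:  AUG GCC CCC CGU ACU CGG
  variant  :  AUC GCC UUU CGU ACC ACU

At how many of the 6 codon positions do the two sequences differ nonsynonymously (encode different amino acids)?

3

Codon 1: AUG Met / AUC Ile — nonsynonymous.
Codon 2: GCC Ala / GCC Ala — identical.
Codon 3: CCC Pro / UUU Phe — nonsynonymous.
Codon 4: CGU Arg / CGU Arg — identical.
Codon 5: ACU Thr / ACC Thr — synonymous.
Codon 6: CGG Arg / ACU Thr — nonsynonymous.
Nonsynonymous differences: 3.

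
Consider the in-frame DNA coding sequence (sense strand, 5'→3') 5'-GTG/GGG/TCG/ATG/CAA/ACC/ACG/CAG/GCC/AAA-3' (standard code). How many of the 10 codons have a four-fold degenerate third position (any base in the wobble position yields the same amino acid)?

6

Codon 1 GTG (Val): third position 4-fold.
Codon 2 GGG (Gly): third position 4-fold.
Codon 3 TCG (Ser): third position 4-fold.
Codon 4 ATG (Met): third position 1-fold.
Codon 5 CAA (Gln): third position 2-fold.
Codon 6 ACC (Thr): third position 4-fold.
Codon 7 ACG (Thr): third position 4-fold.
Codon 8 CAG (Gln): third position 2-fold.
Codon 9 GCC (Ala): third position 4-fold.
Codon 10 AAA (Lys): third position 2-fold.
Four-fold degenerate third positions: 6.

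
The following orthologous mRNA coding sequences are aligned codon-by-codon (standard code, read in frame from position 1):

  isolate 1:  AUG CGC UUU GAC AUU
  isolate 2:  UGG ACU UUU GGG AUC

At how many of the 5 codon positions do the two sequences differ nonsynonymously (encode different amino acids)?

Codon 1: AUG Met / UGG Trp — nonsynonymous.
Codon 2: CGC Arg / ACU Thr — nonsynonymous.
Codon 3: UUU Phe / UUU Phe — identical.
Codon 4: GAC Asp / GGG Gly — nonsynonymous.
Codon 5: AUU Ile / AUC Ile — synonymous.
Nonsynonymous differences: 3.

3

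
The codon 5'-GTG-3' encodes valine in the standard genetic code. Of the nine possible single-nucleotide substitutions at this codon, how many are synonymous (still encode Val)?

3

Position 1: none → 0 synonymous.
Position 2: none → 0 synonymous.
Position 3: GTT, GTC, GTA → 3 synonymous.
Total: 0 + 0 + 3 = 3.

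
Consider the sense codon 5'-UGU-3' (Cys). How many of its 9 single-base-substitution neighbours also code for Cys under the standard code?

1

Position 1: none → 0 synonymous.
Position 2: none → 0 synonymous.
Position 3: UGC → 1 synonymous.
Total: 0 + 0 + 1 = 1.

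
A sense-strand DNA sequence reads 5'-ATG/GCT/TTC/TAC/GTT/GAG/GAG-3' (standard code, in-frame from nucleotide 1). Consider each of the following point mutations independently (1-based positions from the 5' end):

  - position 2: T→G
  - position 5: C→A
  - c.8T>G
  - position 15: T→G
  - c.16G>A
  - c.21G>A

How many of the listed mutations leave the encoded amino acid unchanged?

2

Codon 1: ATG (Met) → AGG (Arg) — missense.
Codon 2: GCT (Ala) → GAT (Asp) — missense.
Codon 3: TTC (Phe) → TGC (Cys) — missense.
Codon 5: GTT (Val) → GTG (Val) — synonymous.
Codon 6: GAG (Glu) → AAG (Lys) — missense.
Codon 7: GAG (Glu) → GAA (Glu) — synonymous.
Synonymous: 2 of 6.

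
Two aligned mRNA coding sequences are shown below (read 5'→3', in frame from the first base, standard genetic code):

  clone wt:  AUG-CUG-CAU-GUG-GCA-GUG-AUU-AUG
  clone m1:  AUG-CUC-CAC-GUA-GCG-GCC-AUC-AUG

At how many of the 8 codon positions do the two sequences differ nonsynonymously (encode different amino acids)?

1

Codon 1: AUG Met / AUG Met — identical.
Codon 2: CUG Leu / CUC Leu — synonymous.
Codon 3: CAU His / CAC His — synonymous.
Codon 4: GUG Val / GUA Val — synonymous.
Codon 5: GCA Ala / GCG Ala — synonymous.
Codon 6: GUG Val / GCC Ala — nonsynonymous.
Codon 7: AUU Ile / AUC Ile — synonymous.
Codon 8: AUG Met / AUG Met — identical.
Nonsynonymous differences: 1.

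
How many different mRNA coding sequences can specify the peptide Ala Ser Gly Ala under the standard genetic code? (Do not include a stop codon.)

384

Ala: 4 codons.
Ser: 6 codons.
Gly: 4 codons.
Ala: 4 codons.
4 × 6 × 4 × 4 = 384.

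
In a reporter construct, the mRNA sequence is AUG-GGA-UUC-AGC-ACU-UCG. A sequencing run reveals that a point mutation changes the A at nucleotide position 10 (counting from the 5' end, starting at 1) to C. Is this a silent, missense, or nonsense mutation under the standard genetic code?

missense

Position 10 falls in codon 4: AGC → Ser.
After the substitution the codon is CGC → Arg.
Ser ≠ Arg, so this is a missense mutation.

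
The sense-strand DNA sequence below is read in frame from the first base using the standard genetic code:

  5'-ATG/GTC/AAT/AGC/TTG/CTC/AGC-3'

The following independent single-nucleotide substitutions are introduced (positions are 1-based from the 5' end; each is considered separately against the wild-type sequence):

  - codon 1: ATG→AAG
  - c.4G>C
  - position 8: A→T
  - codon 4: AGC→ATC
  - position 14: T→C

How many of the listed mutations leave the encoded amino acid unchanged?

Codon 1: ATG (Met) → AAG (Lys) — missense.
Codon 2: GTC (Val) → CTC (Leu) — missense.
Codon 3: AAT (Asn) → ATT (Ile) — missense.
Codon 4: AGC (Ser) → ATC (Ile) — missense.
Codon 5: TTG (Leu) → TCG (Ser) — missense.
Synonymous: 0 of 5.

0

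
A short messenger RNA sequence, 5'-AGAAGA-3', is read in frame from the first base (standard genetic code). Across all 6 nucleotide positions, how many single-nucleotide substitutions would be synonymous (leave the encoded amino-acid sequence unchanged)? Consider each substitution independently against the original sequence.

4

Codon 1 (AGA, Arg): 2 synonymous substitutions.
Codon 2 (AGA, Arg): 2 synonymous substitutions.
Total: 2 + 2 = 4.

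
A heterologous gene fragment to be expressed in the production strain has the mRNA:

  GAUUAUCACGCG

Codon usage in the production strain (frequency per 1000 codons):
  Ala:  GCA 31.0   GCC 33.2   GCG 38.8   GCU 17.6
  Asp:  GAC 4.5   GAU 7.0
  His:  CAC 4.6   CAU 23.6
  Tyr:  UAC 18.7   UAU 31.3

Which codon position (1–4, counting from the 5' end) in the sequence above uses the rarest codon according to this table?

3

Codon 1 GAU (Asp): 7.0 per 1000.
Codon 2 UAU (Tyr): 31.3 per 1000.
Codon 3 CAC (His): 4.6 per 1000.
Codon 4 GCG (Ala): 38.8 per 1000.
Lowest frequency is 4.6 at codon 3.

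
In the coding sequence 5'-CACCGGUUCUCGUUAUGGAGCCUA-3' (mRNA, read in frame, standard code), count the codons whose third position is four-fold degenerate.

Codon 1 CAC (His): third position 2-fold.
Codon 2 CGG (Arg): third position 4-fold.
Codon 3 UUC (Phe): third position 2-fold.
Codon 4 UCG (Ser): third position 4-fold.
Codon 5 UUA (Leu): third position 2-fold.
Codon 6 UGG (Trp): third position 1-fold.
Codon 7 AGC (Ser): third position 2-fold.
Codon 8 CUA (Leu): third position 4-fold.
Four-fold degenerate third positions: 3.

3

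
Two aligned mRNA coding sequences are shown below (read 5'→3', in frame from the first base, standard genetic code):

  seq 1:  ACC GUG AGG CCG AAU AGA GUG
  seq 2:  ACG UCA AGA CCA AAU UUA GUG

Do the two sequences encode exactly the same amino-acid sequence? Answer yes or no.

Codon 1: ACC Thr / ACG Thr — synonymous.
Codon 2: GUG Val / UCA Ser — nonsynonymous.
Codon 3: AGG Arg / AGA Arg — synonymous.
Codon 4: CCG Pro / CCA Pro — synonymous.
Codon 5: AAU Asn / AAU Asn — identical.
Codon 6: AGA Arg / UUA Leu — nonsynonymous.
Codon 7: GUG Val / GUG Val — identical.
Nonsynonymous differences: 2 → different protein.

no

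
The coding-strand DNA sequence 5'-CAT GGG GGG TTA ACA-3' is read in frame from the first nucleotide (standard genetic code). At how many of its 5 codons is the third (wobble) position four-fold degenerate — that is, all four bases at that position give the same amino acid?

3

Codon 1 CAT (His): third position 2-fold.
Codon 2 GGG (Gly): third position 4-fold.
Codon 3 GGG (Gly): third position 4-fold.
Codon 4 TTA (Leu): third position 2-fold.
Codon 5 ACA (Thr): third position 4-fold.
Four-fold degenerate third positions: 3.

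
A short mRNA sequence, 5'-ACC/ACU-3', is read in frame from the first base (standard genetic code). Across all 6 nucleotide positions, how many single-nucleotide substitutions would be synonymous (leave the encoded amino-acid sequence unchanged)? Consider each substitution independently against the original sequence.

6

Codon 1 (ACC, Thr): 3 synonymous substitutions.
Codon 2 (ACU, Thr): 3 synonymous substitutions.
Total: 3 + 3 = 6.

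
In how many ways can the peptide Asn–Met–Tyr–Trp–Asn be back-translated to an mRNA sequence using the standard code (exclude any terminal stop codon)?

8

Asn: 2 codons.
Met: 1 codon.
Tyr: 2 codons.
Trp: 1 codon.
Asn: 2 codons.
2 × 1 × 2 × 1 × 2 = 8.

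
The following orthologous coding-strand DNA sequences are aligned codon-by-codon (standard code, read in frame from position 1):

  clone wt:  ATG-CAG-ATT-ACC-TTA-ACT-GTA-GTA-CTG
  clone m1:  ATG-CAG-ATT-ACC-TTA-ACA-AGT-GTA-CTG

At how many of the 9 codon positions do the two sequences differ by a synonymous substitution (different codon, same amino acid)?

Codon 1: ATG Met / ATG Met — identical.
Codon 2: CAG Gln / CAG Gln — identical.
Codon 3: ATT Ile / ATT Ile — identical.
Codon 4: ACC Thr / ACC Thr — identical.
Codon 5: TTA Leu / TTA Leu — identical.
Codon 6: ACT Thr / ACA Thr — synonymous.
Codon 7: GTA Val / AGT Ser — nonsynonymous.
Codon 8: GTA Val / GTA Val — identical.
Codon 9: CTG Leu / CTG Leu — identical.
Synonymous differences: 1.

1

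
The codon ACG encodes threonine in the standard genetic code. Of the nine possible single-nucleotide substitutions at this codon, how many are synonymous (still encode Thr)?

Position 1: none → 0 synonymous.
Position 2: none → 0 synonymous.
Position 3: ACU, ACC, ACA → 3 synonymous.
Total: 0 + 0 + 3 = 3.

3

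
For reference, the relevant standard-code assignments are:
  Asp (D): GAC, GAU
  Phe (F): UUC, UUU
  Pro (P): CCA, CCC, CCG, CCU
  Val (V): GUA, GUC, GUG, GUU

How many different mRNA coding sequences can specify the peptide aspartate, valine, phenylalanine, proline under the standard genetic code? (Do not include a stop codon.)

64

Asp: 2 codons.
Val: 4 codons.
Phe: 2 codons.
Pro: 4 codons.
2 × 4 × 2 × 4 = 64.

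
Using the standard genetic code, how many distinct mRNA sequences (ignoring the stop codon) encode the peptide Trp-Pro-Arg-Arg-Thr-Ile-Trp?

1728

Trp: 1 codon.
Pro: 4 codons.
Arg: 6 codons.
Arg: 6 codons.
Thr: 4 codons.
Ile: 3 codons.
Trp: 1 codon.
1 × 4 × 6 × 6 × 4 × 3 × 1 = 1728.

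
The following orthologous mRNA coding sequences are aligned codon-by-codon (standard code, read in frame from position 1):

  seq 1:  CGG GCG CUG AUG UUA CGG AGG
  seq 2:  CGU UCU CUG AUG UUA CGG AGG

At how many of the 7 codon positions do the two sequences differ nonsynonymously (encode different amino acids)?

Codon 1: CGG Arg / CGU Arg — synonymous.
Codon 2: GCG Ala / UCU Ser — nonsynonymous.
Codon 3: CUG Leu / CUG Leu — identical.
Codon 4: AUG Met / AUG Met — identical.
Codon 5: UUA Leu / UUA Leu — identical.
Codon 6: CGG Arg / CGG Arg — identical.
Codon 7: AGG Arg / AGG Arg — identical.
Nonsynonymous differences: 1.

1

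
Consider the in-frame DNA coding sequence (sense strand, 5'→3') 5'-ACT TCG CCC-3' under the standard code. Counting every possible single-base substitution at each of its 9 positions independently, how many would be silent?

9

Codon 1 (ACT, Thr): 3 synonymous substitutions.
Codon 2 (TCG, Ser): 3 synonymous substitutions.
Codon 3 (CCC, Pro): 3 synonymous substitutions.
Total: 3 + 3 + 3 = 9.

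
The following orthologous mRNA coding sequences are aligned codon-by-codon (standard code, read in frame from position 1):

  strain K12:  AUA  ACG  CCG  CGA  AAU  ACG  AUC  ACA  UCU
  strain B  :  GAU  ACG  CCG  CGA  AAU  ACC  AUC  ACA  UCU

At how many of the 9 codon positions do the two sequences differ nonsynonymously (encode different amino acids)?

Codon 1: AUA Ile / GAU Asp — nonsynonymous.
Codon 2: ACG Thr / ACG Thr — identical.
Codon 3: CCG Pro / CCG Pro — identical.
Codon 4: CGA Arg / CGA Arg — identical.
Codon 5: AAU Asn / AAU Asn — identical.
Codon 6: ACG Thr / ACC Thr — synonymous.
Codon 7: AUC Ile / AUC Ile — identical.
Codon 8: ACA Thr / ACA Thr — identical.
Codon 9: UCU Ser / UCU Ser — identical.
Nonsynonymous differences: 1.

1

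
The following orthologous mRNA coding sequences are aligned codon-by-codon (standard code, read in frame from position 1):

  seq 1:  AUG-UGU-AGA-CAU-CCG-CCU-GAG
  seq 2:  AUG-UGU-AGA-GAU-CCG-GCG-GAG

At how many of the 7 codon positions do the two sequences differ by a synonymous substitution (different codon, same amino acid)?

Codon 1: AUG Met / AUG Met — identical.
Codon 2: UGU Cys / UGU Cys — identical.
Codon 3: AGA Arg / AGA Arg — identical.
Codon 4: CAU His / GAU Asp — nonsynonymous.
Codon 5: CCG Pro / CCG Pro — identical.
Codon 6: CCU Pro / GCG Ala — nonsynonymous.
Codon 7: GAG Glu / GAG Glu — identical.
Synonymous differences: 0.

0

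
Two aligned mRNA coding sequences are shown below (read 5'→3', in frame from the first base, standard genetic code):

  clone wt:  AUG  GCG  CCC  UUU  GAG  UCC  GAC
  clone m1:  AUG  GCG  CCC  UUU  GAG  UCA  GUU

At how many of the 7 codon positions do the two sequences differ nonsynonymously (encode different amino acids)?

1

Codon 1: AUG Met / AUG Met — identical.
Codon 2: GCG Ala / GCG Ala — identical.
Codon 3: CCC Pro / CCC Pro — identical.
Codon 4: UUU Phe / UUU Phe — identical.
Codon 5: GAG Glu / GAG Glu — identical.
Codon 6: UCC Ser / UCA Ser — synonymous.
Codon 7: GAC Asp / GUU Val — nonsynonymous.
Nonsynonymous differences: 1.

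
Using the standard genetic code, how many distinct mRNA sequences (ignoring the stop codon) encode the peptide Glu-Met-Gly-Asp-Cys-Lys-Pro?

256

Glu: 2 codons.
Met: 1 codon.
Gly: 4 codons.
Asp: 2 codons.
Cys: 2 codons.
Lys: 2 codons.
Pro: 4 codons.
2 × 1 × 4 × 2 × 2 × 2 × 4 = 256.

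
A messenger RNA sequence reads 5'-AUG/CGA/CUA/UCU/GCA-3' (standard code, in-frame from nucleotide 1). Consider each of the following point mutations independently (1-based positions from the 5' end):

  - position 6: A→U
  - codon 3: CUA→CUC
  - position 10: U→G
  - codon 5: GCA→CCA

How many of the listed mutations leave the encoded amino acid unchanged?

Codon 2: CGA (Arg) → CGU (Arg) — synonymous.
Codon 3: CUA (Leu) → CUC (Leu) — synonymous.
Codon 4: UCU (Ser) → GCU (Ala) — missense.
Codon 5: GCA (Ala) → CCA (Pro) — missense.
Synonymous: 2 of 4.

2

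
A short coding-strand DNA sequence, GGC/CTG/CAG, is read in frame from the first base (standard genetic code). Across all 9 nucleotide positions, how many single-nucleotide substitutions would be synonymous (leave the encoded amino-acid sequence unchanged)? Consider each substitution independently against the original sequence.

Codon 1 (GGC, Gly): 3 synonymous substitutions.
Codon 2 (CTG, Leu): 4 synonymous substitutions.
Codon 3 (CAG, Gln): 1 synonymous substitution.
Total: 3 + 4 + 1 = 8.

8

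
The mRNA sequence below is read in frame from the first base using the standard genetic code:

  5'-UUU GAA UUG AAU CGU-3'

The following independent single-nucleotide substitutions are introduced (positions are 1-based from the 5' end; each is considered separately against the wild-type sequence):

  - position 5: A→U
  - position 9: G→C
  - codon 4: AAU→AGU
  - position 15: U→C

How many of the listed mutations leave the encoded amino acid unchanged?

Codon 2: GAA (Glu) → GUA (Val) — missense.
Codon 3: UUG (Leu) → UUC (Phe) — missense.
Codon 4: AAU (Asn) → AGU (Ser) — missense.
Codon 5: CGU (Arg) → CGC (Arg) — synonymous.
Synonymous: 1 of 4.

1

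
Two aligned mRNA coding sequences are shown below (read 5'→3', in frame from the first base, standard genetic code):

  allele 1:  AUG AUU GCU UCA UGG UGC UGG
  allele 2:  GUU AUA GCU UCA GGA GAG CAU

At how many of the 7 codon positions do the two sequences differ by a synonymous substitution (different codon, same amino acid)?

1

Codon 1: AUG Met / GUU Val — nonsynonymous.
Codon 2: AUU Ile / AUA Ile — synonymous.
Codon 3: GCU Ala / GCU Ala — identical.
Codon 4: UCA Ser / UCA Ser — identical.
Codon 5: UGG Trp / GGA Gly — nonsynonymous.
Codon 6: UGC Cys / GAG Glu — nonsynonymous.
Codon 7: UGG Trp / CAU His — nonsynonymous.
Synonymous differences: 1.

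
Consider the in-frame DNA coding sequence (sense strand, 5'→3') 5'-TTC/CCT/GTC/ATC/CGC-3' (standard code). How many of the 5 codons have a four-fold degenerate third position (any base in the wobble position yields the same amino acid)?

3

Codon 1 TTC (Phe): third position 2-fold.
Codon 2 CCT (Pro): third position 4-fold.
Codon 3 GTC (Val): third position 4-fold.
Codon 4 ATC (Ile): third position 3-fold.
Codon 5 CGC (Arg): third position 4-fold.
Four-fold degenerate third positions: 3.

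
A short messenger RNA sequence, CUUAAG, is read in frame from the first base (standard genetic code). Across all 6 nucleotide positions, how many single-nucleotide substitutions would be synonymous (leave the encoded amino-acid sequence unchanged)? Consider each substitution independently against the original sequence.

Codon 1 (CUU, Leu): 3 synonymous substitutions.
Codon 2 (AAG, Lys): 1 synonymous substitution.
Total: 3 + 1 = 4.

4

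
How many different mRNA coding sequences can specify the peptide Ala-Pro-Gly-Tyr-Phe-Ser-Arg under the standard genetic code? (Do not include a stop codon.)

9216

Ala: 4 codons.
Pro: 4 codons.
Gly: 4 codons.
Tyr: 2 codons.
Phe: 2 codons.
Ser: 6 codons.
Arg: 6 codons.
4 × 4 × 4 × 2 × 2 × 6 × 6 = 9216.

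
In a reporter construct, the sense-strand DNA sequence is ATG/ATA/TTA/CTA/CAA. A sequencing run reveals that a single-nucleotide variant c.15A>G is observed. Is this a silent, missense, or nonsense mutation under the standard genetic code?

silent

Position 15 falls in codon 5: CAA → Gln.
After the substitution the codon is CAG → Gln.
Both encode Gln, so the change is synonymous.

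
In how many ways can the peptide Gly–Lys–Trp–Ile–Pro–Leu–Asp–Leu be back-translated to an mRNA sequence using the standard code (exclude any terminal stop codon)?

Gly: 4 codons.
Lys: 2 codons.
Trp: 1 codon.
Ile: 3 codons.
Pro: 4 codons.
Leu: 6 codons.
Asp: 2 codons.
Leu: 6 codons.
4 × 2 × 1 × 3 × 4 × 6 × 2 × 6 = 6912.

6912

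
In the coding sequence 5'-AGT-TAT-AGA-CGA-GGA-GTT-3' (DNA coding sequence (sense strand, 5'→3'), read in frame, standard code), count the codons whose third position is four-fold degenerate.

Codon 1 AGT (Ser): third position 2-fold.
Codon 2 TAT (Tyr): third position 2-fold.
Codon 3 AGA (Arg): third position 2-fold.
Codon 4 CGA (Arg): third position 4-fold.
Codon 5 GGA (Gly): third position 4-fold.
Codon 6 GTT (Val): third position 4-fold.
Four-fold degenerate third positions: 3.

3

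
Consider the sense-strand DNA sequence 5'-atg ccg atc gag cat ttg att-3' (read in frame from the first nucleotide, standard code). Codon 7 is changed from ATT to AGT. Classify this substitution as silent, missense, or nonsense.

missense

Position 20 falls in codon 7: ATT → Ile.
After the substitution the codon is AGT → Ser.
Ile ≠ Ser, so this is a missense mutation.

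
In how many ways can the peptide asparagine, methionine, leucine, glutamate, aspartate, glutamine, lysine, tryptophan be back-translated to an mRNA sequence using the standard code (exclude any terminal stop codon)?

Asn: 2 codons.
Met: 1 codon.
Leu: 6 codons.
Glu: 2 codons.
Asp: 2 codons.
Gln: 2 codons.
Lys: 2 codons.
Trp: 1 codon.
2 × 1 × 6 × 2 × 2 × 2 × 2 × 1 = 192.

192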